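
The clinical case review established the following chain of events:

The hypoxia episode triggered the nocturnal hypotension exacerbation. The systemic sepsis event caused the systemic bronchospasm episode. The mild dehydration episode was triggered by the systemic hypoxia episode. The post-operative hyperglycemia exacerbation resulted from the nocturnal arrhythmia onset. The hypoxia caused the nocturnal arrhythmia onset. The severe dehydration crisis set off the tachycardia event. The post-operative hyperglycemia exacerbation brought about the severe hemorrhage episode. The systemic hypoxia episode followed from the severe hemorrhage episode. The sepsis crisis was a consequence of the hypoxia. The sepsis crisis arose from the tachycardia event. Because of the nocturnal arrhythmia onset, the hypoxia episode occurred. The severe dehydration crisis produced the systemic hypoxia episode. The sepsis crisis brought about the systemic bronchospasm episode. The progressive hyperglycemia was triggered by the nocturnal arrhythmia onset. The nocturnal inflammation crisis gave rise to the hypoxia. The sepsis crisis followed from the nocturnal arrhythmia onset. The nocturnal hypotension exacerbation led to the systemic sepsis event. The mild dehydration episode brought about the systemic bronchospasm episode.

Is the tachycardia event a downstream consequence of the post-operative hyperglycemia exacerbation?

The post-operative hyperglycemia exacerbation leads to the severe hemorrhage episode, the systemic hypoxia episode, the mild dehydration episode, the systemic bronchospasm episode; the tachycardia event is not among them.

No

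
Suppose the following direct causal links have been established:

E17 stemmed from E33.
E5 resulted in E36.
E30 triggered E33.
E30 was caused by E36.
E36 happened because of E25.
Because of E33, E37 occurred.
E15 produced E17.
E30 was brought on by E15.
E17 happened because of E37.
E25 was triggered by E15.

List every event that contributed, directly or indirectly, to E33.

Immediate cause of E33: E30.
Further upstream: E15, E25, E36, E5.

E15, E25, E30, E36, E5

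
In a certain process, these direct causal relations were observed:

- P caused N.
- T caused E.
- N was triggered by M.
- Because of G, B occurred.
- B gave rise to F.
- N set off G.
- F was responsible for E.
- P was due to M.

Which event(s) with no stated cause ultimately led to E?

M, T

Tracing upstream from E: E ← F ← B ← G ← N ← M.
A separate upstream branch: E ← T.
Each of those chain origins has no stated cause.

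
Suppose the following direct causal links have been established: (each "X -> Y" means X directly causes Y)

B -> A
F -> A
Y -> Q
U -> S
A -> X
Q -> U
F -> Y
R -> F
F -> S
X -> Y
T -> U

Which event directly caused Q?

Upstream contributors include B, R, F, A, X, but only Y feeds directly into Q.

Y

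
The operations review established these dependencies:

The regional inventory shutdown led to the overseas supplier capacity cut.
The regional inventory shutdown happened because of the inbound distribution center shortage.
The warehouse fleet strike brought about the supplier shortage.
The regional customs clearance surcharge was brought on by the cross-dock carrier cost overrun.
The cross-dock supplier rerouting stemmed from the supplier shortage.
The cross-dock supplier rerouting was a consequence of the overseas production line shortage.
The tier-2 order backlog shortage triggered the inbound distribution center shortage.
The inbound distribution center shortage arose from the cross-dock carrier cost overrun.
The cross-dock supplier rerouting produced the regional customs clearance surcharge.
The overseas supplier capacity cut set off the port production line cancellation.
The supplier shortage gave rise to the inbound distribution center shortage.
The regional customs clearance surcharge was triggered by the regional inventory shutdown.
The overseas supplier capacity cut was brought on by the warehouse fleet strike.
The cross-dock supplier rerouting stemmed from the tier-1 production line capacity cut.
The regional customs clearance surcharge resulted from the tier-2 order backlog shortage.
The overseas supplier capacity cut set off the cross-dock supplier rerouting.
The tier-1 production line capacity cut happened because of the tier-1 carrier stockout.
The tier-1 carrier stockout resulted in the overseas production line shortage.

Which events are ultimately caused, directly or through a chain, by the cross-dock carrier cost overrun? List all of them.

Direct effects: the inbound distribution center shortage, the regional customs clearance surcharge.
2 steps out: the regional inventory shutdown.
3 steps out: the overseas supplier capacity cut.
4 steps out: the cross-dock supplier rerouting, the port production line cancellation.
Not reachable from it: the tier-1 carrier stockout, the tier-2 order backlog shortage, the warehouse fleet strike, the tier-1 production line capacity cut, the supplier shortage, the overseas production line shortage.

the cross-dock supplier rerouting, the inbound distribution center shortage, the overseas supplier capacity cut, the port production line cancellation, the regional customs clearance surcharge, the regional inventory shutdown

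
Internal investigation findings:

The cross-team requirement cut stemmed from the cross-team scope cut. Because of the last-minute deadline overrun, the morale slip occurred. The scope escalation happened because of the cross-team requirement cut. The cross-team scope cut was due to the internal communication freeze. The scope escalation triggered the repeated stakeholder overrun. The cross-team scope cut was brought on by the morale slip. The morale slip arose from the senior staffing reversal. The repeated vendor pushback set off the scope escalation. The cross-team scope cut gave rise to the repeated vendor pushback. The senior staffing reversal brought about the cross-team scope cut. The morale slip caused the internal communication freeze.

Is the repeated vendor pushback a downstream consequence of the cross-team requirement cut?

No

The cross-team requirement cut leads to the scope escalation, the repeated stakeholder overrun; the repeated vendor pushback is not among them.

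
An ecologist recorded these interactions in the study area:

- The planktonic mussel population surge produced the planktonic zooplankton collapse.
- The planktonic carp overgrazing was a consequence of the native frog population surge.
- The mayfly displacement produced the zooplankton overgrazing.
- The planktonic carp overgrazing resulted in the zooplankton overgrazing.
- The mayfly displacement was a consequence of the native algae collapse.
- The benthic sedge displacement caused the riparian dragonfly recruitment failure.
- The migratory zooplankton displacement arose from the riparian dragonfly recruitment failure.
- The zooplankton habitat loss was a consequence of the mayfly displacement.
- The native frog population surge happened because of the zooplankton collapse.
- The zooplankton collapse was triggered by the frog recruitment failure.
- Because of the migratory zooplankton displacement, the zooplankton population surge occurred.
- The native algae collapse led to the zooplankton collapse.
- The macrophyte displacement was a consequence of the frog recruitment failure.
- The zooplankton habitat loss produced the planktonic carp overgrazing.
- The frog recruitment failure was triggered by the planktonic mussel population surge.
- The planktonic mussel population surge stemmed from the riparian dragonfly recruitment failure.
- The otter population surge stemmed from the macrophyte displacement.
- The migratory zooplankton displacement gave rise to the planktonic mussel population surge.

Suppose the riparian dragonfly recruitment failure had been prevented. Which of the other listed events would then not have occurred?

the frog recruitment failure, the macrophyte displacement, the migratory zooplankton displacement, the otter population surge, the planktonic mussel population surge, the planktonic zooplankton collapse, the zooplankton population surge

Downstream of the riparian dragonfly recruitment failure: the migratory zooplankton displacement, the zooplankton population surge, the planktonic mussel population surge, the frog recruitment failure, the planktonic zooplankton collapse, the macrophyte displacement, the otter population surge, the zooplankton collapse, the native frog population surge, the planktonic carp overgrazing, the zooplankton overgrazing.
Of those, still caused via another path: the zooplankton collapse, the native frog population surge, the planktonic carp overgrazing, the zooplankton overgrazing.
The remainder have no surviving cause.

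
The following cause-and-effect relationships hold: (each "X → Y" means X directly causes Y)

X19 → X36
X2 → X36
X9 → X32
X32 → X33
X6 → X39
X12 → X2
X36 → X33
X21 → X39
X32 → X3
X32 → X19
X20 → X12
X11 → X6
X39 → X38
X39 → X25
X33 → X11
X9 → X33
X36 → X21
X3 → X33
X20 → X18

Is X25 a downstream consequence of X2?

Yes

There is a causal chain: X2 → X36 → X21 → X39 → X25.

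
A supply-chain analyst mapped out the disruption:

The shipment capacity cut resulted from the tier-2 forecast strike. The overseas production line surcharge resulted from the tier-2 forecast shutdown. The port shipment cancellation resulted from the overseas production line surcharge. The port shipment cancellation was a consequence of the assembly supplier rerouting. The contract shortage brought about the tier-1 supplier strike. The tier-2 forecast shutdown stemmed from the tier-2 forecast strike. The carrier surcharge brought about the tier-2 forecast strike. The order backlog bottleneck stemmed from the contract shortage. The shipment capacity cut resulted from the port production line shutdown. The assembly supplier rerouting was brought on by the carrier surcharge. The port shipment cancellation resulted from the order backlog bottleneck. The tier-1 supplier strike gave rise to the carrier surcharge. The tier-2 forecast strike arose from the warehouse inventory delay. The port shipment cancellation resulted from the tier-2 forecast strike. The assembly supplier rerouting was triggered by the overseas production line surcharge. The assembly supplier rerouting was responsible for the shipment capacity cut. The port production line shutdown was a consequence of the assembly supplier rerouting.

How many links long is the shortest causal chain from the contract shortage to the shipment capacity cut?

Shortest chain: the contract shortage → the tier-1 supplier strike → the carrier surcharge → the tier-2 forecast strike → the shipment capacity cut.

4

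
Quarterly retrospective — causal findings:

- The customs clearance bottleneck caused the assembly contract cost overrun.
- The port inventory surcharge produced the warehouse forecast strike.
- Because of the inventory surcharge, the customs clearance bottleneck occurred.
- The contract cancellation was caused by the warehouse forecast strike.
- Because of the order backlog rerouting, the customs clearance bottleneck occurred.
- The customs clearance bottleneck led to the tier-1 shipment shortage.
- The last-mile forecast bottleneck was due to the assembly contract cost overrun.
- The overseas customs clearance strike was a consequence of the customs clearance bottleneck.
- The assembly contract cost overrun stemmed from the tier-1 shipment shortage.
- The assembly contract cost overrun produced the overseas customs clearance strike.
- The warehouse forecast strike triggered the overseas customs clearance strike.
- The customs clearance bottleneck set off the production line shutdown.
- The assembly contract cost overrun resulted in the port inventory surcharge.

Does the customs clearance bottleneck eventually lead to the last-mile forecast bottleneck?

Yes

There is a causal chain: the customs clearance bottleneck → the assembly contract cost overrun → the last-mile forecast bottleneck.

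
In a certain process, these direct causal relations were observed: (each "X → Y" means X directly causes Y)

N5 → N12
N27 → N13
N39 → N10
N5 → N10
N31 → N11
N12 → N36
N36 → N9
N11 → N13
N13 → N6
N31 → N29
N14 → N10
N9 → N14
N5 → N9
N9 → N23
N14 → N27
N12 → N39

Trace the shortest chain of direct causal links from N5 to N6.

N5 → N9 → N14 → N27 → N13 → N6

N5 → N9
N9 → N14
N14 → N27
N27 → N13
N13 → N6
Length: 5 steps.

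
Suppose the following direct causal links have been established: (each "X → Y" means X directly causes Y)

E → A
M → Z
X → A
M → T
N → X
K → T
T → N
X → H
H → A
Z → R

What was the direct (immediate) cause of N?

Upstream contributors include M, K, but only T feeds directly into N.

T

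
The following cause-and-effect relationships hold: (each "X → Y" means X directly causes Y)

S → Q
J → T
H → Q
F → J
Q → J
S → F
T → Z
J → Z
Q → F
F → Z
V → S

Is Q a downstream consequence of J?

J leads to T, Z; Q is not among them.

No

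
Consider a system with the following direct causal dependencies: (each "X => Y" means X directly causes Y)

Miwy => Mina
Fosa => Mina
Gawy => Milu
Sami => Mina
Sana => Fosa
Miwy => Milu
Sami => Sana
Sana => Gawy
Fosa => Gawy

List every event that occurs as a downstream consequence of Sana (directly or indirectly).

Fosa, Gawy, Milu, Mina

Direct effects: Fosa, Gawy.
2 steps out: Mina, Milu.
Not reachable from it: Miwy, Sami.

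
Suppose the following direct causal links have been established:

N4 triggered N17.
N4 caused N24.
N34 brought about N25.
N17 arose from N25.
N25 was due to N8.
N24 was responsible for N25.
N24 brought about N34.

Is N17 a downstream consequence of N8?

There is a causal chain: N8 → N25 → N17.

Yes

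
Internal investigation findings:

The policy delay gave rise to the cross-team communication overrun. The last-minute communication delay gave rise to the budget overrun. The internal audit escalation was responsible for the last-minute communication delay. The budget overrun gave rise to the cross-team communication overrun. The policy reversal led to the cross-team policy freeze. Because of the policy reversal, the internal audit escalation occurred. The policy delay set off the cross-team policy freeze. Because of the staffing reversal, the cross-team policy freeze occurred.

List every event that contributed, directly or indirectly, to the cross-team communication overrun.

the budget overrun, the internal audit escalation, the last-minute communication delay, the policy delay, the policy reversal

Immediate causes of the cross-team communication overrun: the budget overrun, the policy delay.
Further upstream: the policy reversal, the internal audit escalation, the last-minute communication delay.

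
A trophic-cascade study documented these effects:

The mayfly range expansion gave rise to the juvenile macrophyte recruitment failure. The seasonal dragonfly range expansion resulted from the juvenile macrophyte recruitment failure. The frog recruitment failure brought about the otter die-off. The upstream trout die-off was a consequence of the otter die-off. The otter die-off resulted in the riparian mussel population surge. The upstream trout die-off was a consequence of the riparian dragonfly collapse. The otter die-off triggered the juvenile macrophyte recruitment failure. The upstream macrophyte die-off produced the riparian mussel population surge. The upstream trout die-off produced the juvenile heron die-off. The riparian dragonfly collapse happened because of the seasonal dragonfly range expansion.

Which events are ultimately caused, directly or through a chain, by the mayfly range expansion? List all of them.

Direct effects: the juvenile macrophyte recruitment failure.
2 steps out: the seasonal dragonfly range expansion.
3 steps out: the riparian dragonfly collapse.
4 steps out: the upstream trout die-off.
5 steps out: the juvenile heron die-off.
Not reachable from it: the frog recruitment failure, the otter die-off, the upstream macrophyte die-off, the riparian mussel population surge.

the juvenile heron die-off, the juvenile macrophyte recruitment failure, the riparian dragonfly collapse, the seasonal dragonfly range expansion, the upstream trout die-off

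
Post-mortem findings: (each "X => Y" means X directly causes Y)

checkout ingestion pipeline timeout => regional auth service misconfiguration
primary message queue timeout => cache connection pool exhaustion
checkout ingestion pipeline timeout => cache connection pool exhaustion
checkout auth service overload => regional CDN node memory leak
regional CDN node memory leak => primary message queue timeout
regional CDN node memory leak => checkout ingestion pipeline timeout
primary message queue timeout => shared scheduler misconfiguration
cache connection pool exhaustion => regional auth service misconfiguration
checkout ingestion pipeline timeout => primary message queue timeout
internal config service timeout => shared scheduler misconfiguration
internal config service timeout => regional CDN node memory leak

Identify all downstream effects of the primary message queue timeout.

the cache connection pool exhaustion, the regional auth service misconfiguration, the shared scheduler misconfiguration

Direct effects: the cache connection pool exhaustion, the shared scheduler misconfiguration.
2 steps out: the regional auth service misconfiguration.
Not reachable from it: the internal config service timeout, the checkout auth service overload, the regional CDN node memory leak, the checkout ingestion pipeline timeout.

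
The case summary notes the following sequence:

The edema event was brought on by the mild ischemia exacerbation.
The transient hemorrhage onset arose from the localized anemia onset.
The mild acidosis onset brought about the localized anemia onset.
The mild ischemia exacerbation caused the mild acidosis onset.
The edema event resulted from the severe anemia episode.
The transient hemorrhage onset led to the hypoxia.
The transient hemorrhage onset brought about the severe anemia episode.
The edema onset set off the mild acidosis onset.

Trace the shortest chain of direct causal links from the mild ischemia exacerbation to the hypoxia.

the mild ischemia exacerbation → the mild acidosis onset
the mild acidosis onset → the localized anemia onset
the localized anemia onset → the transient hemorrhage onset
the transient hemorrhage onset → the hypoxia
Length: 4 steps.

the mild ischemia exacerbation → the mild acidosis onset → the localized anemia onset → the transient hemorrhage onset → the hypoxia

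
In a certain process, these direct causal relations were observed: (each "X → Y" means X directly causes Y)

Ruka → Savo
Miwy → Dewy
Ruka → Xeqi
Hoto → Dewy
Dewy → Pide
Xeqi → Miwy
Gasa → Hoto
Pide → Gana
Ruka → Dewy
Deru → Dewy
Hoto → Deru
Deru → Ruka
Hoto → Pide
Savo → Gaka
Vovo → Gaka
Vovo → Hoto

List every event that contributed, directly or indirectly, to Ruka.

Immediate cause of Ruka: Deru.
Further upstream: Vovo, Hoto, Gasa.

Deru, Gasa, Hoto, Vovo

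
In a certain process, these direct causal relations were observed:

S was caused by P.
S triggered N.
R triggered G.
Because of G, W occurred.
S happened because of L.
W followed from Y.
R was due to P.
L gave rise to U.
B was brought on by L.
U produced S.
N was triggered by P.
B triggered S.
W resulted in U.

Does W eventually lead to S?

There is a causal chain: W → U → S.

Yes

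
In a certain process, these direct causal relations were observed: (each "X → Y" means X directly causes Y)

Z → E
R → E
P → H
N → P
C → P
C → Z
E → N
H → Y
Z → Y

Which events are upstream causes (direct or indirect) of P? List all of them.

Immediate causes of P: C, N.
Further upstream: Z, E, R.

C, E, N, R, Z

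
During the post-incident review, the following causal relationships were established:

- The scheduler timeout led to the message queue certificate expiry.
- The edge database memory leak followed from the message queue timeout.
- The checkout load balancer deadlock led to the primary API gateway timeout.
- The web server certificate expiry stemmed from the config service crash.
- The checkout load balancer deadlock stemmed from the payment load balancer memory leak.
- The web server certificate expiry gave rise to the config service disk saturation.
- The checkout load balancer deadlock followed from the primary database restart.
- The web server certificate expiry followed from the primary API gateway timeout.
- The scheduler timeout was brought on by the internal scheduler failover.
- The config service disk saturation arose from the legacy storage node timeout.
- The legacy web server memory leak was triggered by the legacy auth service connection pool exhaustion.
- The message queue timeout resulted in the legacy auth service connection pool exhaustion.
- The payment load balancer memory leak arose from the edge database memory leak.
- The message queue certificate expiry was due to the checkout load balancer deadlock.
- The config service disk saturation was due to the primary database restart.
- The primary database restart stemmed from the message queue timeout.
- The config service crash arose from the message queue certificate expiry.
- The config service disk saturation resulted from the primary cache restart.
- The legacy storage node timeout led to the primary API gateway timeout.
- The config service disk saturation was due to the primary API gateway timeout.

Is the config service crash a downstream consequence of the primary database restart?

Yes

There is a causal chain: the primary database restart → the checkout load balancer deadlock → the message queue certificate expiry → the config service crash.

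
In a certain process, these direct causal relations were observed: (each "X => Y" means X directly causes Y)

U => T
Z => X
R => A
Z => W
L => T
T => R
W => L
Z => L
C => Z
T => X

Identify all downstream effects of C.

Direct effects: Z.
2 steps out: W, L, X.
3 steps out: T.
4 steps out: R.
5 steps out: A.
Not reachable from it: U.

A, L, R, T, W, X, Z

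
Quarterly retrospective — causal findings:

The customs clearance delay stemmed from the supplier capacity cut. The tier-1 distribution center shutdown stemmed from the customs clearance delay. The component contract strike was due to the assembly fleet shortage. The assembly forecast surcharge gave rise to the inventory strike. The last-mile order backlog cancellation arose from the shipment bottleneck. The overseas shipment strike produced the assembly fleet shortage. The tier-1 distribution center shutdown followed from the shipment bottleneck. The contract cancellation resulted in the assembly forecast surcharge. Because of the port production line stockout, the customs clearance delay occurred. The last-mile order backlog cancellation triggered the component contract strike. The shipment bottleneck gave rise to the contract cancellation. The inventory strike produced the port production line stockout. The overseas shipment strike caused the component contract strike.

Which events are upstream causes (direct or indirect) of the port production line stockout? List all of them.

the assembly forecast surcharge, the contract cancellation, the inventory strike, the shipment bottleneck

Immediate cause of the port production line stockout: the inventory strike.
Further upstream: the shipment bottleneck, the contract cancellation, the assembly forecast surcharge.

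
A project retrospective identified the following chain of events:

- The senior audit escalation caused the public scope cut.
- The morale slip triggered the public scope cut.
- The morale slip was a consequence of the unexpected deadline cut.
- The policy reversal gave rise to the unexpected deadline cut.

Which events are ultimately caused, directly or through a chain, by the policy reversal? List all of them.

Direct effects: the unexpected deadline cut.
2 steps out: the morale slip.
3 steps out: the public scope cut.
Not reachable from it: the senior audit escalation.

the morale slip, the public scope cut, the unexpected deadline cut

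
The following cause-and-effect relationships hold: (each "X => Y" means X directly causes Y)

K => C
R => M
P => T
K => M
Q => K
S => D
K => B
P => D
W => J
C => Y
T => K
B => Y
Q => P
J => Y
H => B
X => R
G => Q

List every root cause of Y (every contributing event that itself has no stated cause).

G, H, W

Tracing upstream from Y: Y ← B ← K ← Q ← G.
A separate upstream branch: Y ← B ← H.
A separate upstream branch: Y ← J ← W.
Each of those chain origins has no stated cause.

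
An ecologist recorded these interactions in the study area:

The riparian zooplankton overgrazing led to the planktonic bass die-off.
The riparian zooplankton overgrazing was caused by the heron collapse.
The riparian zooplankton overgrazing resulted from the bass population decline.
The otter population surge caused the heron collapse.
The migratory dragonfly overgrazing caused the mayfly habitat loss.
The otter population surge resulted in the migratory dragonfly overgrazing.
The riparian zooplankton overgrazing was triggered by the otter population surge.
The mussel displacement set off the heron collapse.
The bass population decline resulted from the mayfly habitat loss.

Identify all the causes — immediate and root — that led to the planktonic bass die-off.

the bass population decline, the heron collapse, the mayfly habitat loss, the migratory dragonfly overgrazing, the mussel displacement, the otter population surge, the riparian zooplankton overgrazing

Immediate cause of the planktonic bass die-off: the riparian zooplankton overgrazing.
Further upstream: the otter population surge, the migratory dragonfly overgrazing, the mayfly habitat loss, the heron collapse, the bass population decline, the mussel displacement.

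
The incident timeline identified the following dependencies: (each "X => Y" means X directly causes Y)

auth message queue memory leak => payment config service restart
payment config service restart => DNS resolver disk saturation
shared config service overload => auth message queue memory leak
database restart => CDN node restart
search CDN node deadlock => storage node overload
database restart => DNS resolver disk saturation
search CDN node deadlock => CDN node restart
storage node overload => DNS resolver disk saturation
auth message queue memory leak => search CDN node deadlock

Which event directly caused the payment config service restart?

Upstream contributors include the shared config service overload, but only the auth message queue memory leak feeds directly into the payment config service restart.

the auth message queue memory leak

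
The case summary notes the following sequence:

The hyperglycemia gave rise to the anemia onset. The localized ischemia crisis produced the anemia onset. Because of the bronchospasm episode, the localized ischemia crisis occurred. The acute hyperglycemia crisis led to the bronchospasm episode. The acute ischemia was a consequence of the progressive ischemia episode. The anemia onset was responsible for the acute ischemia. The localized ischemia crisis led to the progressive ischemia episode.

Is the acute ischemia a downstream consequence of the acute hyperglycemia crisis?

There is a causal chain: the acute hyperglycemia crisis → the bronchospasm episode → the localized ischemia crisis → the anemia onset → the acute ischemia.

Yes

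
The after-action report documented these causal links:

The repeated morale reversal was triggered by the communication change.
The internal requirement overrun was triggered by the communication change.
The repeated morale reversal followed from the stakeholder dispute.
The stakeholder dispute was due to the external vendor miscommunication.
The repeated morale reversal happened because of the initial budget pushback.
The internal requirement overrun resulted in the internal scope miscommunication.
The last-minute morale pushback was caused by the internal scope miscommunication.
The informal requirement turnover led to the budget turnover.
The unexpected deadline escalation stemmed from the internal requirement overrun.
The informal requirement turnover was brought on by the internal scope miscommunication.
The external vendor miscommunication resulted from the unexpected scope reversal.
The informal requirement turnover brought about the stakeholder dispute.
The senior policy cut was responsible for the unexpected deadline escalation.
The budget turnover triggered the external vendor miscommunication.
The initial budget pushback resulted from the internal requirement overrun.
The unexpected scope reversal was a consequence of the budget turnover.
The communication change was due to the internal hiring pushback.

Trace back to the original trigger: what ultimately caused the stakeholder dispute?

the internal hiring pushback

Tracing upstream from the stakeholder dispute: the stakeholder dispute ← the informal requirement turnover ← the internal scope miscommunication ← the internal requirement overrun ← the communication change ← the internal hiring pushback.
The internal hiring pushback has no stated cause, so it is the root.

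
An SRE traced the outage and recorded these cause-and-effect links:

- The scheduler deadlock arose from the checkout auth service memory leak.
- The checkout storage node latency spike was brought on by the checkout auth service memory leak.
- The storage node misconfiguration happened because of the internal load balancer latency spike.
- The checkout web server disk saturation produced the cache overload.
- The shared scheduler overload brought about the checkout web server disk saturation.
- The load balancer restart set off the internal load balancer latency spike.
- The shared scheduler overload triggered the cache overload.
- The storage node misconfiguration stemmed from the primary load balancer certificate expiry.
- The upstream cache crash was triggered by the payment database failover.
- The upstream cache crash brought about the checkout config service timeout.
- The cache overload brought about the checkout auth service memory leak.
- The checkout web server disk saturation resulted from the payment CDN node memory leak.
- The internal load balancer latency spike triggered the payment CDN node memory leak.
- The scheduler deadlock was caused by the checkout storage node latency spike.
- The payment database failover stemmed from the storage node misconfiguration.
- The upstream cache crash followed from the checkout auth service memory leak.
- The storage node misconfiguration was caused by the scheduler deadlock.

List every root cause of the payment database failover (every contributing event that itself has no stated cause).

Tracing upstream from the payment database failover: the payment database failover ← the storage node misconfiguration ← the internal load balancer latency spike ← the load balancer restart.
A separate upstream branch: the payment database failover ← the storage node misconfiguration ← the primary load balancer certificate expiry.
A separate upstream branch: the payment database failover ← the storage node misconfiguration ← the scheduler deadlock ← the checkout auth service memory leak ← the cache overload ← the shared scheduler overload.
Each of those chain origins has no stated cause.

the load balancer restart, the primary load balancer certificate expiry, the shared scheduler overload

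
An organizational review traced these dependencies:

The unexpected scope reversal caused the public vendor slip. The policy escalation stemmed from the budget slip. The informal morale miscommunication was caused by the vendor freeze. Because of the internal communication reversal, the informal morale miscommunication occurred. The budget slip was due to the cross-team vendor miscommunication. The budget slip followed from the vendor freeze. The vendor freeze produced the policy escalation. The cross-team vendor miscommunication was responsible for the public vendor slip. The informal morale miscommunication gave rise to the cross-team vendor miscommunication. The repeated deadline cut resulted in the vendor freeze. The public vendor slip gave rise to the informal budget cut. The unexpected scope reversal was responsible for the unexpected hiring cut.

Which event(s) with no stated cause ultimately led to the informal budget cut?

the internal communication reversal, the repeated deadline cut, the unexpected scope reversal

Tracing upstream from the informal budget cut: the informal budget cut ← the public vendor slip ← the cross-team vendor miscommunication ← the informal morale miscommunication ← the internal communication reversal.
A separate upstream branch: the informal budget cut ← the public vendor slip ← the unexpected scope reversal.
A separate upstream branch: the informal budget cut ← the public vendor slip ← the cross-team vendor miscommunication ← the informal morale miscommunication ← the vendor freeze ← the repeated deadline cut.
Each of those chain origins has no stated cause.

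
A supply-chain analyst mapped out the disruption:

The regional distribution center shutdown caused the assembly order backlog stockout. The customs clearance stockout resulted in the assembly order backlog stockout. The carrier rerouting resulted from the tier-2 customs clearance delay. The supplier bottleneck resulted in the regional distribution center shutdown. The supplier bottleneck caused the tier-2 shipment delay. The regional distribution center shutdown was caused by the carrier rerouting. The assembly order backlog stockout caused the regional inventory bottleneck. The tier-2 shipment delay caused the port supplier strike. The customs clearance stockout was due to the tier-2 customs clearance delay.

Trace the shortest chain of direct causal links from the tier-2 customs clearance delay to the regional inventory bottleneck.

the tier-2 customs clearance delay → the customs clearance stockout
the customs clearance stockout → the assembly order backlog stockout
the assembly order backlog stockout → the regional inventory bottleneck
Length: 3 steps.

the tier-2 customs clearance delay → the customs clearance stockout → the assembly order backlog stockout → the regional inventory bottleneck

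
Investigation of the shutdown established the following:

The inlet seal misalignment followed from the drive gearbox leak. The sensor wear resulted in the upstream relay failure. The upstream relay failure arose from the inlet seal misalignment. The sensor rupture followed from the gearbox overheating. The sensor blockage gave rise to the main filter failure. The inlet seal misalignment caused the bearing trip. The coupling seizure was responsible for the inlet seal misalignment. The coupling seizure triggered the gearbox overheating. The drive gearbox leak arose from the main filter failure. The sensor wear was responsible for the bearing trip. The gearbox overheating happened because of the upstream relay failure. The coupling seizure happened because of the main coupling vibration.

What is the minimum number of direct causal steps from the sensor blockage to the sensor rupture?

Shortest chain: the sensor blockage → the main filter failure → the drive gearbox leak → the inlet seal misalignment → the upstream relay failure → the gearbox overheating → the sensor rupture.

6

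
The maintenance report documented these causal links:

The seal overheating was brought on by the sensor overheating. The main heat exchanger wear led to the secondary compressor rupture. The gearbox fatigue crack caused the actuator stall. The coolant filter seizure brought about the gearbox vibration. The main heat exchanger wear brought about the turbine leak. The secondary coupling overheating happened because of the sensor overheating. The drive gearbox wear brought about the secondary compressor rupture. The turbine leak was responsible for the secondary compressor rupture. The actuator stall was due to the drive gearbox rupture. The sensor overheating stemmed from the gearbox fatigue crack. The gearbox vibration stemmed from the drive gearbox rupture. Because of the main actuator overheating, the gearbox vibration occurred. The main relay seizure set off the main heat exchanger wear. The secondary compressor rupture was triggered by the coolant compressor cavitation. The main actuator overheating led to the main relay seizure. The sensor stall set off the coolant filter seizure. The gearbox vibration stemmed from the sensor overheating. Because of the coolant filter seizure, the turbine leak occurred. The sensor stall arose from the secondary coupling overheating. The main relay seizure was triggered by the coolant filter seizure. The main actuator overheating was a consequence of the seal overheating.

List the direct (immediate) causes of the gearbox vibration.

the coolant filter seizure, the drive gearbox rupture, the main actuator overheating, the sensor overheating

Upstream contributors include the gearbox fatigue crack, the secondary coupling overheating, the seal overheating, the sensor stall, but only the coolant filter seizure, the drive gearbox rupture, the main actuator overheating, the sensor overheating feed directly into the gearbox vibration.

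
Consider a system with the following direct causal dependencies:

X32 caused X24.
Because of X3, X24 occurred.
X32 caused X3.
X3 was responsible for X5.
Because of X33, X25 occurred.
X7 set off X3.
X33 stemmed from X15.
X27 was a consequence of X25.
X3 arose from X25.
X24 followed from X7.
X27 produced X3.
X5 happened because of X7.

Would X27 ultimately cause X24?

Yes

There is a causal chain: X27 → X3 → X24.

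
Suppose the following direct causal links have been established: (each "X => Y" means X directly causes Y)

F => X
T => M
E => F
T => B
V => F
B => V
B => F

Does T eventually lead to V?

Yes

There is a causal chain: T → B → V.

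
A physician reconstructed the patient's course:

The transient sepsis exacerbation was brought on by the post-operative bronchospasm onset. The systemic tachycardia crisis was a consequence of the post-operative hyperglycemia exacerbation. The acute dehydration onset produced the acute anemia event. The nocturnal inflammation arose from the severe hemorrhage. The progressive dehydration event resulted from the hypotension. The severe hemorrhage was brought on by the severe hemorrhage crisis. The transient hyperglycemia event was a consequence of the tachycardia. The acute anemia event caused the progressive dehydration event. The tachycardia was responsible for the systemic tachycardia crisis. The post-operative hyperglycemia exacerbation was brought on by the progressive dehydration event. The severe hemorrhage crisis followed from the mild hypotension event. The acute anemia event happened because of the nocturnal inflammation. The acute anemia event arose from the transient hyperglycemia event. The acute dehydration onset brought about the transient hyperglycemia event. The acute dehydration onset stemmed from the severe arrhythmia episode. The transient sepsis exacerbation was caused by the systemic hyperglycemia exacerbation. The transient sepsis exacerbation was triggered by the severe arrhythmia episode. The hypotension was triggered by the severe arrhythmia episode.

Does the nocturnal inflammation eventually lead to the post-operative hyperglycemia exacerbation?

There is a causal chain: the nocturnal inflammation → the acute anemia event → the progressive dehydration event → the post-operative hyperglycemia exacerbation.

Yes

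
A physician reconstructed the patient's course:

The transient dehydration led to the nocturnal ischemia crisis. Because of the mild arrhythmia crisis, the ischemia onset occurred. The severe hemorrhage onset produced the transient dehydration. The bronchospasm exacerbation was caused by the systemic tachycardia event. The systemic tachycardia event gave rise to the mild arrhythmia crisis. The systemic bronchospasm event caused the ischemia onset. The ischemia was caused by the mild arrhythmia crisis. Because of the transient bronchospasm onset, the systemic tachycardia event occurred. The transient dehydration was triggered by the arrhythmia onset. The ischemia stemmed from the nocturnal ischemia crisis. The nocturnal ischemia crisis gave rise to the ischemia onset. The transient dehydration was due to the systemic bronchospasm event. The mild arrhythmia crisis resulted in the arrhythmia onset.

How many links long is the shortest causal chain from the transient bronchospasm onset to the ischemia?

3

Shortest chain: the transient bronchospasm onset → the systemic tachycardia event → the mild arrhythmia crisis → the ischemia.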